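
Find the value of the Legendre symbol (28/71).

-1

(28/71)
  = (7/71)    [71 ≡ 7 mod 8 ⇒ (2/71)^2 = +1]
  = -(71/7)    [QR: both ≡ 3 mod 4, sign flips]
  = -(1/7)    [71 ≡ 1 mod 7]
  = -1    [(1/7) = 1]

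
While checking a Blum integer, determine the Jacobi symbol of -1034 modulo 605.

(-1034/605)
  = (176/605)    [-1034 ≡ 176 mod 605]
  = (11/605)    [605 ≡ 5 mod 8 ⇒ (2/605)^4 = +1]
  = (605/11)    [QR: 605 ≡ 1 mod 4, sign kept]
  = (0/11)    [605 ≡ 0 mod 11]
  = 0    [numerator 0, gcd > 1]

0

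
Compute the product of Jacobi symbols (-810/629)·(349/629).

-1

By multiplicativity, (-810·349/629) = (-810/629)·(349/629).
First factor (-810/629):
(-810/629)
  = (448/629)    [-810 ≡ 448 mod 629]
  = (7/629)    [629 ≡ 5 mod 8 ⇒ (2/629)^6 = +1]
  = (629/7)    [QR: 629 ≡ 1 mod 4, sign kept]
  = (6/7)    [629 ≡ 6 mod 7]
  = (3/7)    [7 ≡ 7 mod 8 ⇒ (2/7) = +1]
  = -(7/3)    [QR: both ≡ 3 mod 4, sign flips]
  = -(1/3)    [7 ≡ 1 mod 3]
  = -1    [(1/3) = 1]
Second factor (349/629):
(349/629)
  = (629/349)    [QR: 349 ≡ 1 mod 4, sign kept]
  = (280/349)    [629 ≡ 280 mod 349]
  = -(35/349)    [349 ≡ 5 mod 8 ⇒ (2/349)^3 = -1]
  = -(349/35)    [QR: 349 ≡ 1 mod 4, sign kept]
  = -(34/35)    [349 ≡ 34 mod 35]
  = (17/35)    [35 ≡ 3 mod 8 ⇒ (2/35) = -1]
  = (35/17)    [QR: 17 ≡ 1 mod 4, sign kept]
  = (1/17)    [35 ≡ 1 mod 17]
  = 1    [(1/17) = 1]
Product: (-1)·(1) = -1.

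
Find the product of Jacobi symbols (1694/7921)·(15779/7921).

1

By multiplicativity, (1694·15779/7921) = (1694/7921)·(15779/7921).
First factor (1694/7921):
(1694/7921)
  = (847/7921)    [7921 ≡ 1 mod 8 ⇒ (2/7921) = +1]
  = (7921/847)    [QR: 7921 ≡ 1 mod 4, sign kept]
  = (298/847)    [7921 ≡ 298 mod 847]
  = (149/847)    [847 ≡ 7 mod 8 ⇒ (2/847) = +1]
  = (847/149)    [QR: 149 ≡ 1 mod 4, sign kept]
  = (102/149)    [847 ≡ 102 mod 149]
  = -(51/149)    [149 ≡ 5 mod 8 ⇒ (2/149) = -1]
  = -(149/51)    [QR: 149 ≡ 1 mod 4, sign kept]
  = -(47/51)    [149 ≡ 47 mod 51]
  = (51/47)    [QR: both ≡ 3 mod 4, sign flips]
  = (4/47)    [51 ≡ 4 mod 47]
  = (1/47)    [47 ≡ 7 mod 8 ⇒ (2/47)^2 = +1]
  = 1    [(1/47) = 1]
Second factor (15779/7921):
(15779/7921)
  = (7858/7921)    [15779 ≡ 7858 mod 7921]
  = (3929/7921)    [7921 ≡ 1 mod 8 ⇒ (2/7921) = +1]
  = (7921/3929)    [QR: 3929 ≡ 1 mod 4, sign kept]
  = (63/3929)    [7921 ≡ 63 mod 3929]
  = (3929/63)    [QR: 3929 ≡ 1 mod 4, sign kept]
  = (23/63)    [3929 ≡ 23 mod 63]
  = -(63/23)    [QR: both ≡ 3 mod 4, sign flips]
  = -(17/23)    [63 ≡ 17 mod 23]
  = -(23/17)    [QR: 17 ≡ 1 mod 4, sign kept]
  = -(6/17)    [23 ≡ 6 mod 17]
  = -(3/17)    [17 ≡ 1 mod 8 ⇒ (2/17) = +1]
  = -(17/3)    [QR: 17 ≡ 1 mod 4, sign kept]
  = -(2/3)    [17 ≡ 2 mod 3]
  = (1/3)    [3 ≡ 3 mod 8 ⇒ (2/3) = -1]
  = 1    [(1/3) = 1]
Product: (1)·(1) = 1.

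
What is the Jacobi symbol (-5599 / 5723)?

(-5599 / 5723)
  = -(5599 / 5723)    [5723 ≡ 3 mod 4 ⇒ (-1 / 5723) = -1]
  = (5723 / 5599)    [QR: both ≡ 3 mod 4, sign flips]
  = (124 / 5599)    [5723 ≡ 124 mod 5599]
  = (31 / 5599)    [5599 ≡ 7 mod 8 ⇒ (2 / 5599)^2 = +1]
  = -(5599 / 31)    [QR: both ≡ 3 mod 4, sign flips]
  = -(19 / 31)    [5599 ≡ 19 mod 31]
  = (31 / 19)    [QR: both ≡ 3 mod 4, sign flips]
  = (12 / 19)    [31 ≡ 12 mod 19]
  = (3 / 19)    [19 ≡ 3 mod 8 ⇒ (2 / 19)^2 = +1]
  = -(19 / 3)    [QR: both ≡ 3 mod 4, sign flips]
  = -(1 / 3)    [19 ≡ 1 mod 3]
  = -1    [(1 / 3) = 1]

-1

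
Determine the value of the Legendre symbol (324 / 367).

1

Factor out 2: 324 = 2^2·81. Since 367 ≡ 7 (mod 8), (2 / 367) = +1, and (2 / 367)^2 = +1. Now have (81 / 367).
81 ≡ 1 (mod 4), so quadratic reciprocity gives (81 / 367) = (367 / 81). Reduce: 367 ≡ 43 (mod 81). Now have (43 / 81).
81 ≡ 1 (mod 4), so quadratic reciprocity gives (43 / 81) = (81 / 43). Reduce: 81 ≡ 38 (mod 43). Now have (38 / 43).
Factor out 2: 38 = 2·19. Since 43 ≡ 3 (mod 8), (2 / 43) = -1. Now have -(19 / 43).
Both 19 ≡ 3 and 43 ≡ 3 (mod 4), so reciprocity gives (19 / 43) = -(43 / 19). Reduce: 43 ≡ 5 (mod 19). Now have (5 / 19).
5 ≡ 1 (mod 4), so quadratic reciprocity gives (5 / 19) = (19 / 5). Reduce: 19 ≡ 4 (mod 5). Now have (4 / 5).
Factor out 2: 4 = 2^2. Since 5 ≡ 5 (mod 8), (2 / 5) = -1, and (2 / 5)^2 = +1. Now have (1 / 5).
(1 / 5) = 1. Collecting the sign factors: 1.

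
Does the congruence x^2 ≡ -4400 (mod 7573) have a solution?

(-4400/7573)
  = (3173/7573)    [-4400 ≡ 3173 mod 7573]
  = (7573/3173)    [QR: 3173 ≡ 1 mod 4, sign kept]
  = (1227/3173)    [7573 ≡ 1227 mod 3173]
  = (3173/1227)    [QR: 3173 ≡ 1 mod 4, sign kept]
  = (719/1227)    [3173 ≡ 719 mod 1227]
  = -(1227/719)    [QR: both ≡ 3 mod 4, sign flips]
  = -(508/719)    [1227 ≡ 508 mod 719]
  = -(127/719)    [719 ≡ 7 mod 8 ⇒ (2/719)^2 = +1]
  = (719/127)    [QR: both ≡ 3 mod 4, sign flips]
  = (84/127)    [719 ≡ 84 mod 127]
  = (21/127)    [127 ≡ 7 mod 8 ⇒ (2/127)^2 = +1]
  = (127/21)    [QR: 21 ≡ 1 mod 4, sign kept]
  = (1/21)    [127 ≡ 1 mod 21]
  = 1    [(1/21) = 1]
The Legendre symbol is 1, so x^2 ≡ -4400 (mod 7573) has solution.

yes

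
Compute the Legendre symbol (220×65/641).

1

By multiplicativity, (220·65/641) = (220/641)·(65/641).
First factor (220/641):
Factor out 2: 220 = 2^2·55. Since 641 ≡ 1 (mod 8), (2/641) = +1, and (2/641)^2 = +1. Now have (55/641).
641 ≡ 1 (mod 4), so quadratic reciprocity gives (55/641) = (641/55). Reduce: 641 ≡ 36 (mod 55). Now have (36/55).
Factor out 2: 36 = 2^2·9. Since 55 ≡ 7 (mod 8), (2/55) = +1, and (2/55)^2 = +1. Now have (9/55).
9 ≡ 1 (mod 4), so quadratic reciprocity gives (9/55) = (55/9). Reduce: 55 ≡ 1 (mod 9). Now have (1/9).
(1/9) = 1. Collecting the sign factors: 1.
Second factor (65/641):
65 ≡ 1 (mod 4), so quadratic reciprocity gives (65/641) = (641/65). Reduce: 641 ≡ 56 (mod 65). Now have (56/65).
Factor out 2: 56 = 2^3·7. Since 65 ≡ 1 (mod 8), (2/65) = +1, and (2/65)^3 = +1. Now have (7/65).
65 ≡ 1 (mod 4), so quadratic reciprocity gives (7/65) = (65/7). Reduce: 65 ≡ 2 (mod 7). Now have (2/7).
Factor out 2: 2 = 2. Since 7 ≡ 7 (mod 8), (2/7) = +1. Now have (1/7).
(1/7) = 1. Collecting the sign factors: 1.
Product: (1)·(1) = 1.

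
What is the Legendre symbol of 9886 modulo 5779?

(9886/5779)
  = (4107/5779)    [9886 ≡ 4107 mod 5779]
  = -(5779/4107)    [QR: both ≡ 3 mod 4, sign flips]
  = -(1672/4107)    [5779 ≡ 1672 mod 4107]
  = (209/4107)    [4107 ≡ 3 mod 8 ⇒ (2/4107)^3 = -1]
  = (4107/209)    [QR: 209 ≡ 1 mod 4, sign kept]
  = (136/209)    [4107 ≡ 136 mod 209]
  = (17/209)    [209 ≡ 1 mod 8 ⇒ (2/209)^3 = +1]
  = (209/17)    [QR: 17 ≡ 1 mod 4, sign kept]
  = (5/17)    [209 ≡ 5 mod 17]
  = (17/5)    [QR: 5 ≡ 1 mod 4, sign kept]
  = (2/5)    [17 ≡ 2 mod 5]
  = -(1/5)    [5 ≡ 5 mod 8 ⇒ (2/5) = -1]
  = -1    [(1/5) = 1]

-1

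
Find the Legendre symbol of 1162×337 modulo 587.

1

By multiplicativity, (1162·337/587) = (1162/587)·(337/587).
First factor (1162/587):
(1162/587)
  = (575/587)    [1162 ≡ 575 mod 587]
  = -(587/575)    [QR: both ≡ 3 mod 4, sign flips]
  = -(12/575)    [587 ≡ 12 mod 575]
  = -(3/575)    [575 ≡ 7 mod 8 ⇒ (2/575)^2 = +1]
  = (575/3)    [QR: both ≡ 3 mod 4, sign flips]
  = (2/3)    [575 ≡ 2 mod 3]
  = -(1/3)    [3 ≡ 3 mod 8 ⇒ (2/3) = -1]
  = -1    [(1/3) = 1]
Second factor (337/587):
(337/587)
  = (587/337)    [QR: 337 ≡ 1 mod 4, sign kept]
  = (250/337)    [587 ≡ 250 mod 337]
  = (125/337)    [337 ≡ 1 mod 8 ⇒ (2/337) = +1]
  = (337/125)    [QR: 125 ≡ 1 mod 4, sign kept]
  = (87/125)    [337 ≡ 87 mod 125]
  = (125/87)    [QR: 125 ≡ 1 mod 4, sign kept]
  = (38/87)    [125 ≡ 38 mod 87]
  = (19/87)    [87 ≡ 7 mod 8 ⇒ (2/87) = +1]
  = -(87/19)    [QR: both ≡ 3 mod 4, sign flips]
  = -(11/19)    [87 ≡ 11 mod 19]
  = (19/11)    [QR: both ≡ 3 mod 4, sign flips]
  = (8/11)    [19 ≡ 8 mod 11]
  = -(1/11)    [11 ≡ 3 mod 8 ⇒ (2/11)^3 = -1]
  = -1    [(1/11) = 1]
Product: (-1)·(-1) = 1.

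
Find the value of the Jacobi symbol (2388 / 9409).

1

(2388 / 9409)
  = (597 / 9409)    [9409 ≡ 1 mod 8 ⇒ (2 / 9409)^2 = +1]
  = (9409 / 597)    [QR: 597 ≡ 1 mod 4, sign kept]
  = (454 / 597)    [9409 ≡ 454 mod 597]
  = -(227 / 597)    [597 ≡ 5 mod 8 ⇒ (2 / 597) = -1]
  = -(597 / 227)    [QR: 597 ≡ 1 mod 4, sign kept]
  = -(143 / 227)    [597 ≡ 143 mod 227]
  = (227 / 143)    [QR: both ≡ 3 mod 4, sign flips]
  = (84 / 143)    [227 ≡ 84 mod 143]
  = (21 / 143)    [143 ≡ 7 mod 8 ⇒ (2 / 143)^2 = +1]
  = (143 / 21)    [QR: 21 ≡ 1 mod 4, sign kept]
  = (17 / 21)    [143 ≡ 17 mod 21]
  = (21 / 17)    [QR: 17 ≡ 1 mod 4, sign kept]
  = (4 / 17)    [21 ≡ 4 mod 17]
  = (1 / 17)    [17 ≡ 1 mod 8 ⇒ (2 / 17)^2 = +1]
  = 1    [(1 / 17) = 1]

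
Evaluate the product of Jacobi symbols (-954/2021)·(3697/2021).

By multiplicativity, (-954·3697/2021) = (-954/2021)·(3697/2021).
First factor (-954/2021):
Pull out -1: (-954/2021) = (-1/2021)·(954/2021). Since 2021 ≡ 1 (mod 4), (-1/2021) = +1. Now have (954/2021).
Factor out 2: 954 = 2·477. Since 2021 ≡ 5 (mod 8), (2/2021) = -1. Now have -(477/2021).
477 ≡ 1 (mod 4), so quadratic reciprocity gives (477/2021) = (2021/477). Reduce: 2021 ≡ 113 (mod 477). Now have -(113/477).
113 ≡ 1 (mod 4), so quadratic reciprocity gives (113/477) = (477/113). Reduce: 477 ≡ 25 (mod 113). Now have -(25/113).
25 ≡ 1 (mod 4), so quadratic reciprocity gives (25/113) = (113/25). Reduce: 113 ≡ 13 (mod 25). Now have -(13/25).
13 ≡ 1 (mod 4), so quadratic reciprocity gives (13/25) = (25/13). Reduce: 25 ≡ 12 (mod 13). Now have -(12/13).
Factor out 2: 12 = 2^2·3. Since 13 ≡ 5 (mod 8), (2/13) = -1, and (2/13)^2 = +1. Now have -(3/13).
13 ≡ 1 (mod 4), so quadratic reciprocity gives (3/13) = (13/3). Reduce: 13 ≡ 1 (mod 3). Now have -(1/3).
(1/3) = 1. Collecting the sign factors: -1.
Second factor (3697/2021):
Reduce the numerator: 3697 ≡ 1676 (mod 2021), so (3697/2021) = (1676/2021).
Factor out 2: 1676 = 2^2·419. Since 2021 ≡ 5 (mod 8), (2/2021) = -1, and (2/2021)^2 = +1. Now have (419/2021).
2021 ≡ 1 (mod 4), so quadratic reciprocity gives (419/2021) = (2021/419). Reduce: 2021 ≡ 345 (mod 419). Now have (345/419).
345 ≡ 1 (mod 4), so quadratic reciprocity gives (345/419) = (419/345). Reduce: 419 ≡ 74 (mod 345). Now have (74/345).
Factor out 2: 74 = 2·37. Since 345 ≡ 1 (mod 8), (2/345) = +1. Now have (37/345).
37 ≡ 1 (mod 4), so quadratic reciprocity gives (37/345) = (345/37). Reduce: 345 ≡ 12 (mod 37). Now have (12/37).
Factor out 2: 12 = 2^2·3. Since 37 ≡ 5 (mod 8), (2/37) = -1, and (2/37)^2 = +1. Now have (3/37).
37 ≡ 1 (mod 4), so quadratic reciprocity gives (3/37) = (37/3). Reduce: 37 ≡ 1 (mod 3). Now have (1/3).
(1/3) = 1. Collecting the sign factors: 1.
Product: (-1)·(1) = -1.

-1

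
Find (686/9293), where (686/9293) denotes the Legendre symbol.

-1

(686/9293)
  = -(343/9293)    [9293 ≡ 5 mod 8 ⇒ (2/9293) = -1]
  = -(9293/343)    [QR: 9293 ≡ 1 mod 4, sign kept]
  = -(32/343)    [9293 ≡ 32 mod 343]
  = -(1/343)    [343 ≡ 7 mod 8 ⇒ (2/343)^5 = +1]
  = -1    [(1/343) = 1]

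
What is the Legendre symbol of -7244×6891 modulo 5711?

By multiplicativity, (-7244·6891/5711) = (-7244/5711)·(6891/5711).
First factor (-7244/5711):
(-7244/5711)
  = (4178/5711)    [-7244 ≡ 4178 mod 5711]
  = (2089/5711)    [5711 ≡ 7 mod 8 ⇒ (2/5711) = +1]
  = (5711/2089)    [QR: 2089 ≡ 1 mod 4, sign kept]
  = (1533/2089)    [5711 ≡ 1533 mod 2089]
  = (2089/1533)    [QR: 1533 ≡ 1 mod 4, sign kept]
  = (556/1533)    [2089 ≡ 556 mod 1533]
  = (139/1533)    [1533 ≡ 5 mod 8 ⇒ (2/1533)^2 = +1]
  = (1533/139)    [QR: 1533 ≡ 1 mod 4, sign kept]
  = (4/139)    [1533 ≡ 4 mod 139]
  = (1/139)    [139 ≡ 3 mod 8 ⇒ (2/139)^2 = +1]
  = 1    [(1/139) = 1]
Second factor (6891/5711):
(6891/5711)
  = (1180/5711)    [6891 ≡ 1180 mod 5711]
  = (295/5711)    [5711 ≡ 7 mod 8 ⇒ (2/5711)^2 = +1]
  = -(5711/295)    [QR: both ≡ 3 mod 4, sign flips]
  = -(106/295)    [5711 ≡ 106 mod 295]
  = -(53/295)    [295 ≡ 7 mod 8 ⇒ (2/295) = +1]
  = -(295/53)    [QR: 53 ≡ 1 mod 4, sign kept]
  = -(30/53)    [295 ≡ 30 mod 53]
  = (15/53)    [53 ≡ 5 mod 8 ⇒ (2/53) = -1]
  = (53/15)    [QR: 53 ≡ 1 mod 4, sign kept]
  = (8/15)    [53 ≡ 8 mod 15]
  = (1/15)    [15 ≡ 7 mod 8 ⇒ (2/15)^3 = +1]
  = 1    [(1/15) = 1]
Product: (1)·(1) = 1.

1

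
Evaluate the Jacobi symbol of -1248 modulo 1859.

(-1248|1859)
  = (611|1859)    [-1248 ≡ 611 mod 1859]
  = -(1859|611)    [QR: both ≡ 3 mod 4, sign flips]
  = -(26|611)    [1859 ≡ 26 mod 611]
  = (13|611)    [611 ≡ 3 mod 8 ⇒ (2|611) = -1]
  = (611|13)    [QR: 13 ≡ 1 mod 4, sign kept]
  = (0|13)    [611 ≡ 0 mod 13]
  = 0    [numerator 0, gcd > 1]

0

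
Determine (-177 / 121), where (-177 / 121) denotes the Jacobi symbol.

1

(-177 / 121)
  = (65 / 121)    [-177 ≡ 65 mod 121]
  = (121 / 65)    [QR: 65 ≡ 1 mod 4, sign kept]
  = (56 / 65)    [121 ≡ 56 mod 65]
  = (7 / 65)    [65 ≡ 1 mod 8 ⇒ (2 / 65)^3 = +1]
  = (65 / 7)    [QR: 65 ≡ 1 mod 4, sign kept]
  = (2 / 7)    [65 ≡ 2 mod 7]
  = (1 / 7)    [7 ≡ 7 mod 8 ⇒ (2 / 7) = +1]
  = 1    [(1 / 7) = 1]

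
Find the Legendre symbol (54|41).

(54|41)
  = (13|41)    [54 ≡ 13 mod 41]
  = (41|13)    [QR: 13 ≡ 1 mod 4, sign kept]
  = (2|13)    [41 ≡ 2 mod 13]
  = -(1|13)    [13 ≡ 5 mod 8 ⇒ (2|13) = -1]
  = -1    [(1|13) = 1]

-1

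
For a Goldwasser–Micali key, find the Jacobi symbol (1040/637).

0

Reduce the numerator: 1040 ≡ 403 (mod 637), so (1040/637) = (403/637).
637 ≡ 1 (mod 4), so quadratic reciprocity gives (403/637) = (637/403). Reduce: 637 ≡ 234 (mod 403). Now have (234/403).
Factor out 2: 234 = 2·117. Since 403 ≡ 3 (mod 8), (2/403) = -1. Now have -(117/403).
117 ≡ 1 (mod 4), so quadratic reciprocity gives (117/403) = (403/117). Reduce: 403 ≡ 52 (mod 117). Now have -(52/117).
Factor out 2: 52 = 2^2·13. Since 117 ≡ 5 (mod 8), (2/117) = -1, and (2/117)^2 = +1. Now have -(13/117).
13 ≡ 1 (mod 4), so quadratic reciprocity gives (13/117) = (117/13). Reduce: 117 ≡ 0 (mod 13). Now have -(0/13).
The numerator is now 0 with denominator 13 > 1: the symbol is 0.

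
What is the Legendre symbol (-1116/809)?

Reduce the numerator: -1116 ≡ 502 (mod 809), so (-1116/809) = (502/809).
Factor out 2: 502 = 2·251. Since 809 ≡ 1 (mod 8), (2/809) = +1. Now have (251/809).
809 ≡ 1 (mod 4), so quadratic reciprocity gives (251/809) = (809/251). Reduce: 809 ≡ 56 (mod 251). Now have (56/251).
Factor out 2: 56 = 2^3·7. Since 251 ≡ 3 (mod 8), (2/251) = -1, and (2/251)^3 = -1. Now have -(7/251).
Both 7 ≡ 3 and 251 ≡ 3 (mod 4), so reciprocity gives (7/251) = -(251/7). Reduce: 251 ≡ 6 (mod 7). Now have (6/7).
Factor out 2: 6 = 2·3. Since 7 ≡ 7 (mod 8), (2/7) = +1. Now have (3/7).
Both 3 ≡ 3 and 7 ≡ 3 (mod 4), so reciprocity gives (3/7) = -(7/3). Reduce: 7 ≡ 1 (mod 3). Now have -(1/3).
(1/3) = 1. Collecting the sign factors: -1.

-1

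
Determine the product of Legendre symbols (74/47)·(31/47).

By multiplicativity, (74·31/47) = (74/47)·(31/47).
First factor (74/47):
Reduce the numerator: 74 ≡ 27 (mod 47), so (74/47) = (27/47).
Both 27 ≡ 3 and 47 ≡ 3 (mod 4), so reciprocity gives (27/47) = -(47/27). Reduce: 47 ≡ 20 (mod 27). Now have -(20/27).
Factor out 2: 20 = 2^2·5. Since 27 ≡ 3 (mod 8), (2/27) = -1, and (2/27)^2 = +1. Now have -(5/27).
5 ≡ 1 (mod 4), so quadratic reciprocity gives (5/27) = (27/5). Reduce: 27 ≡ 2 (mod 5). Now have -(2/5).
Factor out 2: 2 = 2. Since 5 ≡ 5 (mod 8), (2/5) = -1. Now have (1/5).
(1/5) = 1. Collecting the sign factors: 1.
Second factor (31/47):
Both 31 ≡ 3 and 47 ≡ 3 (mod 4), so reciprocity gives (31/47) = -(47/31). Reduce: 47 ≡ 16 (mod 31). Now have -(16/31).
Factor out 2: 16 = 2^4. Since 31 ≡ 7 (mod 8), (2/31) = +1, and (2/31)^4 = +1. Now have -(1/31).
(1/31) = 1. Collecting the sign factors: -1.
Product: (1)·(-1) = -1.

-1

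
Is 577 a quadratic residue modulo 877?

yes

577 ≡ 1 (mod 4), so quadratic reciprocity gives (577|877) = (877|577). Reduce: 877 ≡ 300 (mod 577). Now have (300|577).
Factor out 2: 300 = 2^2·75. Since 577 ≡ 1 (mod 8), (2|577) = +1, and (2|577)^2 = +1. Now have (75|577).
577 ≡ 1 (mod 4), so quadratic reciprocity gives (75|577) = (577|75). Reduce: 577 ≡ 52 (mod 75). Now have (52|75).
Factor out 2: 52 = 2^2·13. Since 75 ≡ 3 (mod 8), (2|75) = -1, and (2|75)^2 = +1. Now have (13|75).
13 ≡ 1 (mod 4), so quadratic reciprocity gives (13|75) = (75|13). Reduce: 75 ≡ 10 (mod 13). Now have (10|13).
Factor out 2: 10 = 2·5. Since 13 ≡ 5 (mod 8), (2|13) = -1. Now have -(5|13).
5 ≡ 1 (mod 4), so quadratic reciprocity gives (5|13) = (13|5). Reduce: 13 ≡ 3 (mod 5). Now have -(3|5).
5 ≡ 1 (mod 4), so quadratic reciprocity gives (3|5) = (5|3). Reduce: 5 ≡ 2 (mod 3). Now have -(2|3).
Factor out 2: 2 = 2. Since 3 ≡ 3 (mod 8), (2|3) = -1. Now have (1|3).
(1|3) = 1. Collecting the sign factors: 1.
The Legendre symbol is 1, so x^2 ≡ 577 (mod 877) has solution.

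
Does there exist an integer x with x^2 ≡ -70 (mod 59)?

Pull out -1: (-70|59) = (-1|59)·(70|59). Since 59 ≡ 3 (mod 4), (-1|59) = -1. Now have -(70|59).
Reduce the numerator: 70 ≡ 11 (mod 59), so (70|59) = (11|59).
Both 11 ≡ 3 and 59 ≡ 3 (mod 4), so reciprocity gives (11|59) = -(59|11). Reduce: 59 ≡ 4 (mod 11). Now have (4|11).
Factor out 2: 4 = 2^2. Since 11 ≡ 3 (mod 8), (2|11) = -1, and (2|11)^2 = +1. Now have (1|11).
(1|11) = 1. Collecting the sign factors: 1.
(-70|59) = 1, and 59 is prime, so -70 is a quadratic residue mod 59.

yes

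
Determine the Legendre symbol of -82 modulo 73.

Reduce the numerator: -82 ≡ 64 (mod 73), so (-82/73) = (64/73).
Factor out 2: 64 = 2^6. Since 73 ≡ 1 (mod 8), (2/73) = +1, and (2/73)^6 = +1. Now have (1/73).
(1/73) = 1. Collecting the sign factors: 1.

1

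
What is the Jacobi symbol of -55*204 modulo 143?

0

By multiplicativity, (-55·204/143) = (-55/143)·(204/143).
First factor (-55/143):
(-55/143)
  = (88/143)    [-55 ≡ 88 mod 143]
  = (11/143)    [143 ≡ 7 mod 8 ⇒ (2/143)^3 = +1]
  = -(143/11)    [QR: both ≡ 3 mod 4, sign flips]
  = -(0/11)    [143 ≡ 0 mod 11]
  = 0    [numerator 0, gcd > 1]
Second factor (204/143):
(204/143)
  = (61/143)    [204 ≡ 61 mod 143]
  = (143/61)    [QR: 61 ≡ 1 mod 4, sign kept]
  = (21/61)    [143 ≡ 21 mod 61]
  = (61/21)    [QR: 21 ≡ 1 mod 4, sign kept]
  = (19/21)    [61 ≡ 19 mod 21]
  = (21/19)    [QR: 21 ≡ 1 mod 4, sign kept]
  = (2/19)    [21 ≡ 2 mod 19]
  = -(1/19)    [19 ≡ 3 mod 8 ⇒ (2/19) = -1]
  = -1    [(1/19) = 1]
Product: (0)·(-1) = 0.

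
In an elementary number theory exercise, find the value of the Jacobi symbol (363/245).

Reduce the numerator: 363 ≡ 118 (mod 245), so (363/245) = (118/245).
Factor out 2: 118 = 2·59. Since 245 ≡ 5 (mod 8), (2/245) = -1. Now have -(59/245).
245 ≡ 1 (mod 4), so quadratic reciprocity gives (59/245) = (245/59). Reduce: 245 ≡ 9 (mod 59). Now have -(9/59).
9 ≡ 1 (mod 4), so quadratic reciprocity gives (9/59) = (59/9). Reduce: 59 ≡ 5 (mod 9). Now have -(5/9).
5 ≡ 1 (mod 4), so quadratic reciprocity gives (5/9) = (9/5). Reduce: 9 ≡ 4 (mod 5). Now have -(4/5).
Factor out 2: 4 = 2^2. Since 5 ≡ 5 (mod 8), (2/5) = -1, and (2/5)^2 = +1. Now have -(1/5).
(1/5) = 1. Collecting the sign factors: -1.

-1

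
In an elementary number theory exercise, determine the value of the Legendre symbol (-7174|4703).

1

(-7174|4703)
  = (2232|4703)    [-7174 ≡ 2232 mod 4703]
  = (279|4703)    [4703 ≡ 7 mod 8 ⇒ (2|4703)^3 = +1]
  = -(4703|279)    [QR: both ≡ 3 mod 4, sign flips]
  = -(239|279)    [4703 ≡ 239 mod 279]
  = (279|239)    [QR: both ≡ 3 mod 4, sign flips]
  = (40|239)    [279 ≡ 40 mod 239]
  = (5|239)    [239 ≡ 7 mod 8 ⇒ (2|239)^3 = +1]
  = (239|5)    [QR: 5 ≡ 1 mod 4, sign kept]
  = (4|5)    [239 ≡ 4 mod 5]
  = (1|5)    [5 ≡ 5 mod 8 ⇒ (2|5)^2 = +1]
  = 1    [(1|5) = 1]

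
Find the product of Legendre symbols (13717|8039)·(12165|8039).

By multiplicativity, (13717·12165|8039) = (13717|8039)·(12165|8039).
First factor (13717|8039):
Reduce the numerator: 13717 ≡ 5678 (mod 8039), so (13717|8039) = (5678|8039).
Factor out 2: 5678 = 2·2839. Since 8039 ≡ 7 (mod 8), (2|8039) = +1. Now have (2839|8039).
Both 2839 ≡ 3 and 8039 ≡ 3 (mod 4), so reciprocity gives (2839|8039) = -(8039|2839). Reduce: 8039 ≡ 2361 (mod 2839). Now have -(2361|2839).
2361 ≡ 1 (mod 4), so quadratic reciprocity gives (2361|2839) = (2839|2361). Reduce: 2839 ≡ 478 (mod 2361). Now have -(478|2361).
Factor out 2: 478 = 2·239. Since 2361 ≡ 1 (mod 8), (2|2361) = +1. Now have -(239|2361).
2361 ≡ 1 (mod 4), so quadratic reciprocity gives (239|2361) = (2361|239). Reduce: 2361 ≡ 210 (mod 239). Now have -(210|239).
Factor out 2: 210 = 2·105. Since 239 ≡ 7 (mod 8), (2|239) = +1. Now have -(105|239).
105 ≡ 1 (mod 4), so quadratic reciprocity gives (105|239) = (239|105). Reduce: 239 ≡ 29 (mod 105). Now have -(29|105).
29 ≡ 1 (mod 4), so quadratic reciprocity gives (29|105) = (105|29). Reduce: 105 ≡ 18 (mod 29). Now have -(18|29).
Factor out 2: 18 = 2·9. Since 29 ≡ 5 (mod 8), (2|29) = -1. Now have (9|29).
9 ≡ 1 (mod 4), so quadratic reciprocity gives (9|29) = (29|9). Reduce: 29 ≡ 2 (mod 9). Now have (2|9).
Factor out 2: 2 = 2. Since 9 ≡ 1 (mod 8), (2|9) = +1. Now have (1|9).
(1|9) = 1. Collecting the sign factors: 1.
Second factor (12165|8039):
Reduce the numerator: 12165 ≡ 4126 (mod 8039), so (12165|8039) = (4126|8039).
Factor out 2: 4126 = 2·2063. Since 8039 ≡ 7 (mod 8), (2|8039) = +1. Now have (2063|8039).
Both 2063 ≡ 3 and 8039 ≡ 3 (mod 4), so reciprocity gives (2063|8039) = -(8039|2063). Reduce: 8039 ≡ 1850 (mod 2063). Now have -(1850|2063).
Factor out 2: 1850 = 2·925. Since 2063 ≡ 7 (mod 8), (2|2063) = +1. Now have -(925|2063).
925 ≡ 1 (mod 4), so quadratic reciprocity gives (925|2063) = (2063|925). Reduce: 2063 ≡ 213 (mod 925). Now have -(213|925).
213 ≡ 1 (mod 4), so quadratic reciprocity gives (213|925) = (925|213). Reduce: 925 ≡ 73 (mod 213). Now have -(73|213).
73 ≡ 1 (mod 4), so quadratic reciprocity gives (73|213) = (213|73). Reduce: 213 ≡ 67 (mod 73). Now have -(67|73).
73 ≡ 1 (mod 4), so quadratic reciprocity gives (67|73) = (73|67). Reduce: 73 ≡ 6 (mod 67). Now have -(6|67).
Factor out 2: 6 = 2·3. Since 67 ≡ 3 (mod 8), (2|67) = -1. Now have (3|67).
Both 3 ≡ 3 and 67 ≡ 3 (mod 4), so reciprocity gives (3|67) = -(67|3). Reduce: 67 ≡ 1 (mod 3). Now have -(1|3).
(1|3) = 1. Collecting the sign factors: -1.
Product: (1)·(-1) = -1.

-1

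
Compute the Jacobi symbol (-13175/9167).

-1

(-13175/9167)
  = (5159/9167)    [-13175 ≡ 5159 mod 9167]
  = -(9167/5159)    [QR: both ≡ 3 mod 4, sign flips]
  = -(4008/5159)    [9167 ≡ 4008 mod 5159]
  = -(501/5159)    [5159 ≡ 7 mod 8 ⇒ (2/5159)^3 = +1]
  = -(5159/501)    [QR: 501 ≡ 1 mod 4, sign kept]
  = -(149/501)    [5159 ≡ 149 mod 501]
  = -(501/149)    [QR: 149 ≡ 1 mod 4, sign kept]
  = -(54/149)    [501 ≡ 54 mod 149]
  = (27/149)    [149 ≡ 5 mod 8 ⇒ (2/149) = -1]
  = (149/27)    [QR: 149 ≡ 1 mod 4, sign kept]
  = (14/27)    [149 ≡ 14 mod 27]
  = -(7/27)    [27 ≡ 3 mod 8 ⇒ (2/27) = -1]
  = (27/7)    [QR: both ≡ 3 mod 4, sign flips]
  = (6/7)    [27 ≡ 6 mod 7]
  = (3/7)    [7 ≡ 7 mod 8 ⇒ (2/7) = +1]
  = -(7/3)    [QR: both ≡ 3 mod 4, sign flips]
  = -(1/3)    [7 ≡ 1 mod 3]
  = -1    [(1/3) = 1]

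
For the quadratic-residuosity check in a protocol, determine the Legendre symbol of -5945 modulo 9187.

-1

(-5945 / 9187)
  = -(5945 / 9187)    [9187 ≡ 3 mod 4 ⇒ (-1 / 9187) = -1]
  = -(9187 / 5945)    [QR: 5945 ≡ 1 mod 4, sign kept]
  = -(3242 / 5945)    [9187 ≡ 3242 mod 5945]
  = -(1621 / 5945)    [5945 ≡ 1 mod 8 ⇒ (2 / 5945) = +1]
  = -(5945 / 1621)    [QR: 1621 ≡ 1 mod 4, sign kept]
  = -(1082 / 1621)    [5945 ≡ 1082 mod 1621]
  = (541 / 1621)    [1621 ≡ 5 mod 8 ⇒ (2 / 1621) = -1]
  = (1621 / 541)    [QR: 541 ≡ 1 mod 4, sign kept]
  = (539 / 541)    [1621 ≡ 539 mod 541]
  = (541 / 539)    [QR: 541 ≡ 1 mod 4, sign kept]
  = (2 / 539)    [541 ≡ 2 mod 539]
  = -(1 / 539)    [539 ≡ 3 mod 8 ⇒ (2 / 539) = -1]
  = -1    [(1 / 539) = 1]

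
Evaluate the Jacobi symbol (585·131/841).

1

By multiplicativity, (585·131/841) = (585/841)·(131/841).
First factor (585/841):
(585/841)
  = (841/585)    [QR: 585 ≡ 1 mod 4, sign kept]
  = (256/585)    [841 ≡ 256 mod 585]
  = (1/585)    [585 ≡ 1 mod 8 ⇒ (2/585)^8 = +1]
  = 1    [(1/585) = 1]
Second factor (131/841):
(131/841)
  = (841/131)    [QR: 841 ≡ 1 mod 4, sign kept]
  = (55/131)    [841 ≡ 55 mod 131]
  = -(131/55)    [QR: both ≡ 3 mod 4, sign flips]
  = -(21/55)    [131 ≡ 21 mod 55]
  = -(55/21)    [QR: 21 ≡ 1 mod 4, sign kept]
  = -(13/21)    [55 ≡ 13 mod 21]
  = -(21/13)    [QR: 13 ≡ 1 mod 4, sign kept]
  = -(8/13)    [21 ≡ 8 mod 13]
  = (1/13)    [13 ≡ 5 mod 8 ⇒ (2/13)^3 = -1]
  = 1    [(1/13) = 1]
Product: (1)·(1) = 1.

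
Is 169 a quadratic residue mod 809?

169 ≡ 1 (mod 4), so quadratic reciprocity gives (169|809) = (809|169). Reduce: 809 ≡ 133 (mod 169). Now have (133|169).
133 ≡ 1 (mod 4), so quadratic reciprocity gives (133|169) = (169|133). Reduce: 169 ≡ 36 (mod 133). Now have (36|133).
Factor out 2: 36 = 2^2·9. Since 133 ≡ 5 (mod 8), (2|133) = -1, and (2|133)^2 = +1. Now have (9|133).
9 ≡ 1 (mod 4), so quadratic reciprocity gives (9|133) = (133|9). Reduce: 133 ≡ 7 (mod 9). Now have (7|9).
9 ≡ 1 (mod 4), so quadratic reciprocity gives (7|9) = (9|7). Reduce: 9 ≡ 2 (mod 7). Now have (2|7).
Factor out 2: 2 = 2. Since 7 ≡ 7 (mod 8), (2|7) = +1. Now have (1|7).
(1|7) = 1. Collecting the sign factors: 1.
The Legendre symbol is 1, so x^2 ≡ 169 (mod 809) has solution.

yes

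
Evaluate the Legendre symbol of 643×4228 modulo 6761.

By multiplicativity, (643·4228 / 6761) = (643 / 6761)·(4228 / 6761).
First factor (643 / 6761):
6761 ≡ 1 (mod 4), so quadratic reciprocity gives (643 / 6761) = (6761 / 643). Reduce: 6761 ≡ 331 (mod 643). Now have (331 / 643).
Both 331 ≡ 3 and 643 ≡ 3 (mod 4), so reciprocity gives (331 / 643) = -(643 / 331). Reduce: 643 ≡ 312 (mod 331). Now have -(312 / 331).
Factor out 2: 312 = 2^3·39. Since 331 ≡ 3 (mod 8), (2 / 331) = -1, and (2 / 331)^3 = -1. Now have (39 / 331).
Both 39 ≡ 3 and 331 ≡ 3 (mod 4), so reciprocity gives (39 / 331) = -(331 / 39). Reduce: 331 ≡ 19 (mod 39). Now have -(19 / 39).
Both 19 ≡ 3 and 39 ≡ 3 (mod 4), so reciprocity gives (19 / 39) = -(39 / 19). Reduce: 39 ≡ 1 (mod 19). Now have (1 / 19).
(1 / 19) = 1. Collecting the sign factors: 1.
Second factor (4228 / 6761):
Factor out 2: 4228 = 2^2·1057. Since 6761 ≡ 1 (mod 8), (2 / 6761) = +1, and (2 / 6761)^2 = +1. Now have (1057 / 6761).
1057 ≡ 1 (mod 4), so quadratic reciprocity gives (1057 / 6761) = (6761 / 1057). Reduce: 6761 ≡ 419 (mod 1057). Now have (419 / 1057).
1057 ≡ 1 (mod 4), so quadratic reciprocity gives (419 / 1057) = (1057 / 419). Reduce: 1057 ≡ 219 (mod 419). Now have (219 / 419).
Both 219 ≡ 3 and 419 ≡ 3 (mod 4), so reciprocity gives (219 / 419) = -(419 / 219). Reduce: 419 ≡ 200 (mod 219). Now have -(200 / 219).
Factor out 2: 200 = 2^3·25. Since 219 ≡ 3 (mod 8), (2 / 219) = -1, and (2 / 219)^3 = -1. Now have (25 / 219).
25 ≡ 1 (mod 4), so quadratic reciprocity gives (25 / 219) = (219 / 25). Reduce: 219 ≡ 19 (mod 25). Now have (19 / 25).
25 ≡ 1 (mod 4), so quadratic reciprocity gives (19 / 25) = (25 / 19). Reduce: 25 ≡ 6 (mod 19). Now have (6 / 19).
Factor out 2: 6 = 2·3. Since 19 ≡ 3 (mod 8), (2 / 19) = -1. Now have -(3 / 19).
Both 3 ≡ 3 and 19 ≡ 3 (mod 4), so reciprocity gives (3 / 19) = -(19 / 3). Reduce: 19 ≡ 1 (mod 3). Now have (1 / 3).
(1 / 3) = 1. Collecting the sign factors: 1.
Product: (1)·(1) = 1.

1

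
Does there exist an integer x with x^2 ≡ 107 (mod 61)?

yes

(107|61)
  = (46|61)    [107 ≡ 46 mod 61]
  = -(23|61)    [61 ≡ 5 mod 8 ⇒ (2|61) = -1]
  = -(61|23)    [QR: 61 ≡ 1 mod 4, sign kept]
  = -(15|23)    [61 ≡ 15 mod 23]
  = (23|15)    [QR: both ≡ 3 mod 4, sign flips]
  = (8|15)    [23 ≡ 8 mod 15]
  = (1|15)    [15 ≡ 7 mod 8 ⇒ (2|15)^3 = +1]
  = 1    [(1|15) = 1]
(107|61) = 1, and 61 is prime, so 107 is a quadratic residue mod 61.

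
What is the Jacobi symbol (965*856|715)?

By multiplicativity, (965·856|715) = (965|715)·(856|715).
First factor (965|715):
Reduce the numerator: 965 ≡ 250 (mod 715), so (965|715) = (250|715).
Factor out 2: 250 = 2·125. Since 715 ≡ 3 (mod 8), (2|715) = -1. Now have -(125|715).
125 ≡ 1 (mod 4), so quadratic reciprocity gives (125|715) = (715|125). Reduce: 715 ≡ 90 (mod 125). Now have -(90|125).
Factor out 2: 90 = 2·45. Since 125 ≡ 5 (mod 8), (2|125) = -1. Now have (45|125).
45 ≡ 1 (mod 4), so quadratic reciprocity gives (45|125) = (125|45). Reduce: 125 ≡ 35 (mod 45). Now have (35|45).
45 ≡ 1 (mod 4), so quadratic reciprocity gives (35|45) = (45|35). Reduce: 45 ≡ 10 (mod 35). Now have (10|35).
Factor out 2: 10 = 2·5. Since 35 ≡ 3 (mod 8), (2|35) = -1. Now have -(5|35).
5 ≡ 1 (mod 4), so quadratic reciprocity gives (5|35) = (35|5). Reduce: 35 ≡ 0 (mod 5). Now have -(0|5).
The numerator is now 0 with denominator 5 > 1: the symbol is 0.
Second factor (856|715):
Reduce the numerator: 856 ≡ 141 (mod 715), so (856|715) = (141|715).
141 ≡ 1 (mod 4), so quadratic reciprocity gives (141|715) = (715|141). Reduce: 715 ≡ 10 (mod 141). Now have (10|141).
Factor out 2: 10 = 2·5. Since 141 ≡ 5 (mod 8), (2|141) = -1. Now have -(5|141).
5 ≡ 1 (mod 4), so quadratic reciprocity gives (5|141) = (141|5). Reduce: 141 ≡ 1 (mod 5). Now have -(1|5).
(1|5) = 1. Collecting the sign factors: -1.
Product: (0)·(-1) = 0.

0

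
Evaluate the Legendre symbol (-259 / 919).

-1

(-259 / 919)
  = (660 / 919)    [-259 ≡ 660 mod 919]
  = (165 / 919)    [919 ≡ 7 mod 8 ⇒ (2 / 919)^2 = +1]
  = (919 / 165)    [QR: 165 ≡ 1 mod 4, sign kept]
  = (94 / 165)    [919 ≡ 94 mod 165]
  = -(47 / 165)    [165 ≡ 5 mod 8 ⇒ (2 / 165) = -1]
  = -(165 / 47)    [QR: 165 ≡ 1 mod 4, sign kept]
  = -(24 / 47)    [165 ≡ 24 mod 47]
  = -(3 / 47)    [47 ≡ 7 mod 8 ⇒ (2 / 47)^3 = +1]
  = (47 / 3)    [QR: both ≡ 3 mod 4, sign flips]
  = (2 / 3)    [47 ≡ 2 mod 3]
  = -(1 / 3)    [3 ≡ 3 mod 8 ⇒ (2 / 3) = -1]
  = -1    [(1 / 3) = 1]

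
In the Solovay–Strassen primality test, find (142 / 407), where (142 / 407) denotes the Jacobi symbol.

Factor out 2: 142 = 2·71. Since 407 ≡ 7 (mod 8), (2 / 407) = +1. Now have (71 / 407).
Both 71 ≡ 3 and 407 ≡ 3 (mod 4), so reciprocity gives (71 / 407) = -(407 / 71). Reduce: 407 ≡ 52 (mod 71). Now have -(52 / 71).
Factor out 2: 52 = 2^2·13. Since 71 ≡ 7 (mod 8), (2 / 71) = +1, and (2 / 71)^2 = +1. Now have -(13 / 71).
13 ≡ 1 (mod 4), so quadratic reciprocity gives (13 / 71) = (71 / 13). Reduce: 71 ≡ 6 (mod 13). Now have -(6 / 13).
Factor out 2: 6 = 2·3. Since 13 ≡ 5 (mod 8), (2 / 13) = -1. Now have (3 / 13).
13 ≡ 1 (mod 4), so quadratic reciprocity gives (3 / 13) = (13 / 3). Reduce: 13 ≡ 1 (mod 3). Now have (1 / 3).
(1 / 3) = 1. Collecting the sign factors: 1.

1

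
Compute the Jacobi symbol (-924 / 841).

(-924 / 841)
  = (758 / 841)    [-924 ≡ 758 mod 841]
  = (379 / 841)    [841 ≡ 1 mod 8 ⇒ (2 / 841) = +1]
  = (841 / 379)    [QR: 841 ≡ 1 mod 4, sign kept]
  = (83 / 379)    [841 ≡ 83 mod 379]
  = -(379 / 83)    [QR: both ≡ 3 mod 4, sign flips]
  = -(47 / 83)    [379 ≡ 47 mod 83]
  = (83 / 47)    [QR: both ≡ 3 mod 4, sign flips]
  = (36 / 47)    [83 ≡ 36 mod 47]
  = (9 / 47)    [47 ≡ 7 mod 8 ⇒ (2 / 47)^2 = +1]
  = (47 / 9)    [QR: 9 ≡ 1 mod 4, sign kept]
  = (2 / 9)    [47 ≡ 2 mod 9]
  = (1 / 9)    [9 ≡ 1 mod 8 ⇒ (2 / 9) = +1]
  = 1    [(1 / 9) = 1]

1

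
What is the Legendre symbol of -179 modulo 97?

-1

(-179/97)
  = (15/97)    [-179 ≡ 15 mod 97]
  = (97/15)    [QR: 97 ≡ 1 mod 4, sign kept]
  = (7/15)    [97 ≡ 7 mod 15]
  = -(15/7)    [QR: both ≡ 3 mod 4, sign flips]
  = -(1/7)    [15 ≡ 1 mod 7]
  = -1    [(1/7) = 1]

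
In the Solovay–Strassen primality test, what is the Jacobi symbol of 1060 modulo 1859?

Factor out 2: 1060 = 2^2·265. Since 1859 ≡ 3 (mod 8), (2/1859) = -1, and (2/1859)^2 = +1. Now have (265/1859).
265 ≡ 1 (mod 4), so quadratic reciprocity gives (265/1859) = (1859/265). Reduce: 1859 ≡ 4 (mod 265). Now have (4/265).
Factor out 2: 4 = 2^2. Since 265 ≡ 1 (mod 8), (2/265) = +1, and (2/265)^2 = +1. Now have (1/265).
(1/265) = 1. Collecting the sign factors: 1.

1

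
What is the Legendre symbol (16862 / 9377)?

Reduce the numerator: 16862 ≡ 7485 (mod 9377), so (16862 / 9377) = (7485 / 9377).
7485 ≡ 1 (mod 4), so quadratic reciprocity gives (7485 / 9377) = (9377 / 7485). Reduce: 9377 ≡ 1892 (mod 7485). Now have (1892 / 7485).
Factor out 2: 1892 = 2^2·473. Since 7485 ≡ 5 (mod 8), (2 / 7485) = -1, and (2 / 7485)^2 = +1. Now have (473 / 7485).
473 ≡ 1 (mod 4), so quadratic reciprocity gives (473 / 7485) = (7485 / 473). Reduce: 7485 ≡ 390 (mod 473). Now have (390 / 473).
Factor out 2: 390 = 2·195. Since 473 ≡ 1 (mod 8), (2 / 473) = +1. Now have (195 / 473).
473 ≡ 1 (mod 4), so quadratic reciprocity gives (195 / 473) = (473 / 195). Reduce: 473 ≡ 83 (mod 195). Now have (83 / 195).
Both 83 ≡ 3 and 195 ≡ 3 (mod 4), so reciprocity gives (83 / 195) = -(195 / 83). Reduce: 195 ≡ 29 (mod 83). Now have -(29 / 83).
29 ≡ 1 (mod 4), so quadratic reciprocity gives (29 / 83) = (83 / 29). Reduce: 83 ≡ 25 (mod 29). Now have -(25 / 29).
25 ≡ 1 (mod 4), so quadratic reciprocity gives (25 / 29) = (29 / 25). Reduce: 29 ≡ 4 (mod 25). Now have -(4 / 25).
Factor out 2: 4 = 2^2. Since 25 ≡ 1 (mod 8), (2 / 25) = +1, and (2 / 25)^2 = +1. Now have -(1 / 25).
(1 / 25) = 1. Collecting the sign factors: -1.

-1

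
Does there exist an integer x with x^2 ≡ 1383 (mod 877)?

Reduce the numerator: 1383 ≡ 506 (mod 877), so (1383|877) = (506|877).
Factor out 2: 506 = 2·253. Since 877 ≡ 5 (mod 8), (2|877) = -1. Now have -(253|877).
253 ≡ 1 (mod 4), so quadratic reciprocity gives (253|877) = (877|253). Reduce: 877 ≡ 118 (mod 253). Now have -(118|253).
Factor out 2: 118 = 2·59. Since 253 ≡ 5 (mod 8), (2|253) = -1. Now have (59|253).
253 ≡ 1 (mod 4), so quadratic reciprocity gives (59|253) = (253|59). Reduce: 253 ≡ 17 (mod 59). Now have (17|59).
17 ≡ 1 (mod 4), so quadratic reciprocity gives (17|59) = (59|17). Reduce: 59 ≡ 8 (mod 17). Now have (8|17).
Factor out 2: 8 = 2^3. Since 17 ≡ 1 (mod 8), (2|17) = +1, and (2|17)^3 = +1. Now have (1|17).
(1|17) = 1. Collecting the sign factors: 1.
(1383|877) = 1, and 877 is prime, so 1383 is a quadratic residue mod 877.

yes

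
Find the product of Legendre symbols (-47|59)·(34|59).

-1

By multiplicativity, (-47·34|59) = (-47|59)·(34|59).
First factor (-47|59):
Reduce the numerator: -47 ≡ 12 (mod 59), so (-47|59) = (12|59).
Factor out 2: 12 = 2^2·3. Since 59 ≡ 3 (mod 8), (2|59) = -1, and (2|59)^2 = +1. Now have (3|59).
Both 3 ≡ 3 and 59 ≡ 3 (mod 4), so reciprocity gives (3|59) = -(59|3). Reduce: 59 ≡ 2 (mod 3). Now have -(2|3).
Factor out 2: 2 = 2. Since 3 ≡ 3 (mod 8), (2|3) = -1. Now have (1|3).
(1|3) = 1. Collecting the sign factors: 1.
Second factor (34|59):
Factor out 2: 34 = 2·17. Since 59 ≡ 3 (mod 8), (2|59) = -1. Now have -(17|59).
17 ≡ 1 (mod 4), so quadratic reciprocity gives (17|59) = (59|17). Reduce: 59 ≡ 8 (mod 17). Now have -(8|17).
Factor out 2: 8 = 2^3. Since 17 ≡ 1 (mod 8), (2|17) = +1, and (2|17)^3 = +1. Now have -(1|17).
(1|17) = 1. Collecting the sign factors: -1.
Product: (1)·(-1) = -1.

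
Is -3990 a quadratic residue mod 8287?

Pull out -1: (-3990|8287) = (-1|8287)·(3990|8287). Since 8287 ≡ 3 (mod 4), (-1|8287) = -1. Now have -(3990|8287).
Factor out 2: 3990 = 2·1995. Since 8287 ≡ 7 (mod 8), (2|8287) = +1. Now have -(1995|8287).
Both 1995 ≡ 3 and 8287 ≡ 3 (mod 4), so reciprocity gives (1995|8287) = -(8287|1995). Reduce: 8287 ≡ 307 (mod 1995). Now have (307|1995).
Both 307 ≡ 3 and 1995 ≡ 3 (mod 4), so reciprocity gives (307|1995) = -(1995|307). Reduce: 1995 ≡ 153 (mod 307). Now have -(153|307).
153 ≡ 1 (mod 4), so quadratic reciprocity gives (153|307) = (307|153). Reduce: 307 ≡ 1 (mod 153). Now have -(1|153).
(1|153) = 1. Collecting the sign factors: -1.
(-3990|8287) = -1, and 8287 is prime, so -3990 is not a quadratic residue mod 8287.

no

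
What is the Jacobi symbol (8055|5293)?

(8055|5293)
  = (2762|5293)    [8055 ≡ 2762 mod 5293]
  = -(1381|5293)    [5293 ≡ 5 mod 8 ⇒ (2|5293) = -1]
  = -(5293|1381)    [QR: 1381 ≡ 1 mod 4, sign kept]
  = -(1150|1381)    [5293 ≡ 1150 mod 1381]
  = (575|1381)    [1381 ≡ 5 mod 8 ⇒ (2|1381) = -1]
  = (1381|575)    [QR: 1381 ≡ 1 mod 4, sign kept]
  = (231|575)    [1381 ≡ 231 mod 575]
  = -(575|231)    [QR: both ≡ 3 mod 4, sign flips]
  = -(113|231)    [575 ≡ 113 mod 231]
  = -(231|113)    [QR: 113 ≡ 1 mod 4, sign kept]
  = -(5|113)    [231 ≡ 5 mod 113]
  = -(113|5)    [QR: 5 ≡ 1 mod 4, sign kept]
  = -(3|5)    [113 ≡ 3 mod 5]
  = -(5|3)    [QR: 5 ≡ 1 mod 4, sign kept]
  = -(2|3)    [5 ≡ 2 mod 3]
  = (1|3)    [3 ≡ 3 mod 8 ⇒ (2|3) = -1]
  = 1    [(1|3) = 1]

1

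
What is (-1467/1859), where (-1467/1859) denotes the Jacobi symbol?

-1

Reduce the numerator: -1467 ≡ 392 (mod 1859), so (-1467/1859) = (392/1859).
Factor out 2: 392 = 2^3·49. Since 1859 ≡ 3 (mod 8), (2/1859) = -1, and (2/1859)^3 = -1. Now have -(49/1859).
49 ≡ 1 (mod 4), so quadratic reciprocity gives (49/1859) = (1859/49). Reduce: 1859 ≡ 46 (mod 49). Now have -(46/49).
Factor out 2: 46 = 2·23. Since 49 ≡ 1 (mod 8), (2/49) = +1. Now have -(23/49).
49 ≡ 1 (mod 4), so quadratic reciprocity gives (23/49) = (49/23). Reduce: 49 ≡ 3 (mod 23). Now have -(3/23).
Both 3 ≡ 3 and 23 ≡ 3 (mod 4), so reciprocity gives (3/23) = -(23/3). Reduce: 23 ≡ 2 (mod 3). Now have (2/3).
Factor out 2: 2 = 2. Since 3 ≡ 3 (mod 8), (2/3) = -1. Now have -(1/3).
(1/3) = 1. Collecting the sign factors: -1.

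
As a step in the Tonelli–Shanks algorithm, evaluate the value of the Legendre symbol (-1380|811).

(-1380|811)
  = -(1380|811)    [811 ≡ 3 mod 4 ⇒ (-1|811) = -1]
  = -(569|811)    [1380 ≡ 569 mod 811]
  = -(811|569)    [QR: 569 ≡ 1 mod 4, sign kept]
  = -(242|569)    [811 ≡ 242 mod 569]
  = -(121|569)    [569 ≡ 1 mod 8 ⇒ (2|569) = +1]
  = -(569|121)    [QR: 121 ≡ 1 mod 4, sign kept]
  = -(85|121)    [569 ≡ 85 mod 121]
  = -(121|85)    [QR: 85 ≡ 1 mod 4, sign kept]
  = -(36|85)    [121 ≡ 36 mod 85]
  = -(9|85)    [85 ≡ 5 mod 8 ⇒ (2|85)^2 = +1]
  = -(85|9)    [QR: 9 ≡ 1 mod 4, sign kept]
  = -(4|9)    [85 ≡ 4 mod 9]
  = -(1|9)    [9 ≡ 1 mod 8 ⇒ (2|9)^2 = +1]
  = -1    [(1|9) = 1]

-1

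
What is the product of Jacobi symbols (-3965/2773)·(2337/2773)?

1

By multiplicativity, (-3965·2337/2773) = (-3965/2773)·(2337/2773).
First factor (-3965/2773):
(-3965/2773)
  = (3965/2773)    [2773 ≡ 1 mod 4 ⇒ (-1/2773) = +1]
  = (1192/2773)    [3965 ≡ 1192 mod 2773]
  = -(149/2773)    [2773 ≡ 5 mod 8 ⇒ (2/2773)^3 = -1]
  = -(2773/149)    [QR: 149 ≡ 1 mod 4, sign kept]
  = -(91/149)    [2773 ≡ 91 mod 149]
  = -(149/91)    [QR: 149 ≡ 1 mod 4, sign kept]
  = -(58/91)    [149 ≡ 58 mod 91]
  = (29/91)    [91 ≡ 3 mod 8 ⇒ (2/91) = -1]
  = (91/29)    [QR: 29 ≡ 1 mod 4, sign kept]
  = (4/29)    [91 ≡ 4 mod 29]
  = (1/29)    [29 ≡ 5 mod 8 ⇒ (2/29)^2 = +1]
  = 1    [(1/29) = 1]
Second factor (2337/2773):
(2337/2773)
  = (2773/2337)    [QR: 2337 ≡ 1 mod 4, sign kept]
  = (436/2337)    [2773 ≡ 436 mod 2337]
  = (109/2337)    [2337 ≡ 1 mod 8 ⇒ (2/2337)^2 = +1]
  = (2337/109)    [QR: 109 ≡ 1 mod 4, sign kept]
  = (48/109)    [2337 ≡ 48 mod 109]
  = (3/109)    [109 ≡ 5 mod 8 ⇒ (2/109)^4 = +1]
  = (109/3)    [QR: 109 ≡ 1 mod 4, sign kept]
  = (1/3)    [109 ≡ 1 mod 3]
  = 1    [(1/3) = 1]
Product: (1)·(1) = 1.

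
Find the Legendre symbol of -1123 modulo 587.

1

Reduce the numerator: -1123 ≡ 51 (mod 587), so (-1123|587) = (51|587).
Both 51 ≡ 3 and 587 ≡ 3 (mod 4), so reciprocity gives (51|587) = -(587|51). Reduce: 587 ≡ 26 (mod 51). Now have -(26|51).
Factor out 2: 26 = 2·13. Since 51 ≡ 3 (mod 8), (2|51) = -1. Now have (13|51).
13 ≡ 1 (mod 4), so quadratic reciprocity gives (13|51) = (51|13). Reduce: 51 ≡ 12 (mod 13). Now have (12|13).
Factor out 2: 12 = 2^2·3. Since 13 ≡ 5 (mod 8), (2|13) = -1, and (2|13)^2 = +1. Now have (3|13).
13 ≡ 1 (mod 4), so quadratic reciprocity gives (3|13) = (13|3). Reduce: 13 ≡ 1 (mod 3). Now have (1|3).
(1|3) = 1. Collecting the sign factors: 1.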